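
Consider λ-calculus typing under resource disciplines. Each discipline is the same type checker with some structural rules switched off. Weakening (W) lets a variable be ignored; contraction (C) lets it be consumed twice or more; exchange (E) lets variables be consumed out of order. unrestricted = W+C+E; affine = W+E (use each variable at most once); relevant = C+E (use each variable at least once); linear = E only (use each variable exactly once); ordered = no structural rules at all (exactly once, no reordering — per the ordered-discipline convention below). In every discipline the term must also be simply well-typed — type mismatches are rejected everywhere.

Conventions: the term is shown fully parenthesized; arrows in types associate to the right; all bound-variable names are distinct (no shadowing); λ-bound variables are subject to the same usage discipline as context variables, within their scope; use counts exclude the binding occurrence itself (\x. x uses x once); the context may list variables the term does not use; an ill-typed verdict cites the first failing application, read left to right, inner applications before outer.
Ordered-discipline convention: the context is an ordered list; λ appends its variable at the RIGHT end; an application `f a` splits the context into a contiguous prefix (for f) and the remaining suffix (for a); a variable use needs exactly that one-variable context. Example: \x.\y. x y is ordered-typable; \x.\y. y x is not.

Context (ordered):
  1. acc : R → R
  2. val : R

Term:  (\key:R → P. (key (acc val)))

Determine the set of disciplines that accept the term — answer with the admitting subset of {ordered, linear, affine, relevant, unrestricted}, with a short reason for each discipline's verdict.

accepted by: linear, affine, relevant, unrestricted
counts: acc=1, val=1, key (λ-bound)=1
use order (left to right): key, acc, val
typing: the term checks, with type (R → P) → P
ordered ✗ (no ordered split (uses run key, acc, val))
linear ✓ (single use per variable (acc, val, key))
affine ✓ (no duplicate uses among acc, val, key)
relevant ✓ (none of acc, val, key goes unused)
unrestricted ✓ (typability at (R → P) → P is all that's needed)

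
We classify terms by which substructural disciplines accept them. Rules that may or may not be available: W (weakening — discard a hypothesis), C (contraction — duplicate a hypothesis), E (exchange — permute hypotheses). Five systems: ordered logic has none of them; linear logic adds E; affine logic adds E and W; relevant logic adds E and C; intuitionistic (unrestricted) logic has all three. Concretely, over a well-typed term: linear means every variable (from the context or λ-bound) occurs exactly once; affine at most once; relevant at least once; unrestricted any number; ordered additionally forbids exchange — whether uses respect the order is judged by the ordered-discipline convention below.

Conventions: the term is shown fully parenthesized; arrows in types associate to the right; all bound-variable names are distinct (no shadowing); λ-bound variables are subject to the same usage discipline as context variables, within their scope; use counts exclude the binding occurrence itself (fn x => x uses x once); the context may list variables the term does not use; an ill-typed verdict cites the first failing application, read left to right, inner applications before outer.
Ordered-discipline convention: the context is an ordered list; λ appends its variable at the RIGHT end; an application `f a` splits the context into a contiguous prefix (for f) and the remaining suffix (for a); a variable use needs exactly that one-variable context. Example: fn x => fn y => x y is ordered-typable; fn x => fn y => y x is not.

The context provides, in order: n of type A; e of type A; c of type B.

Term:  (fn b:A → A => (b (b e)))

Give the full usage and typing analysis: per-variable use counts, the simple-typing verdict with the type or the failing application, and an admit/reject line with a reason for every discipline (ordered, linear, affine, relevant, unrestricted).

variable uses: n: 0×, e: 1×, c: 0×, b (λ-bound): 2×
use order (left to right): b, b, e
typing: ✓ — (A → A) → A
ordered: ✗ — uses contraction: b ×2; n, c never used (weakening)
linear: ✗ — uses contraction: b ×2; n, c never used (weakening)
affine: ✗ — uses contraction: b ×2
relevant: ✗ — n, c never used (weakening)
unrestricted: ✓ — well-typed at (A → A) → A; no restrictions here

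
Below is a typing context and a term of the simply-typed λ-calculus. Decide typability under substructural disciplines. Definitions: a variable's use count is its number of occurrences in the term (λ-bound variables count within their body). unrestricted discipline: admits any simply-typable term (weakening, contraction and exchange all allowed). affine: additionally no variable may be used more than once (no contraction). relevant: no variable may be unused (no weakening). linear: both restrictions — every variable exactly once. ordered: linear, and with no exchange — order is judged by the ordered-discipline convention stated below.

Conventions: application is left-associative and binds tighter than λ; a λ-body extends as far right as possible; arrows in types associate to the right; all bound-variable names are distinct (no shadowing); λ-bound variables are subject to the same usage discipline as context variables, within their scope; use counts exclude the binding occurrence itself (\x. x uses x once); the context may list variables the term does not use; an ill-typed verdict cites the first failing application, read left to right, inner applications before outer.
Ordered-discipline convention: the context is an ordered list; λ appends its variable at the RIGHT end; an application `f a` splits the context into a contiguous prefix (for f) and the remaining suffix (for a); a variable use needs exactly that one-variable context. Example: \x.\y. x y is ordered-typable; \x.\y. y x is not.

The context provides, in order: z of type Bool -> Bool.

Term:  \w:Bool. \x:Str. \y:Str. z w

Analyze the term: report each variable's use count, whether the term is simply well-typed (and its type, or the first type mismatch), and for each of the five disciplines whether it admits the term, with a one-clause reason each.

counts: z ×1; w [bound] ×1; x [bound] ×0; y [bound] ×0
order of uses: z, w
typing: the term checks, with type Bool -> Str -> Str -> Bool
ordered: ✗ — unused: x, y — weakening required
linear: ✗ — unused: x, y — weakening required
affine: ✓ — no duplicate uses among z, w, x, y
relevant: ✗ — unused: x, y — weakening required
unrestricted: ✓ — simply typable at Bool -> Str -> Str -> Bool; W, C, E all held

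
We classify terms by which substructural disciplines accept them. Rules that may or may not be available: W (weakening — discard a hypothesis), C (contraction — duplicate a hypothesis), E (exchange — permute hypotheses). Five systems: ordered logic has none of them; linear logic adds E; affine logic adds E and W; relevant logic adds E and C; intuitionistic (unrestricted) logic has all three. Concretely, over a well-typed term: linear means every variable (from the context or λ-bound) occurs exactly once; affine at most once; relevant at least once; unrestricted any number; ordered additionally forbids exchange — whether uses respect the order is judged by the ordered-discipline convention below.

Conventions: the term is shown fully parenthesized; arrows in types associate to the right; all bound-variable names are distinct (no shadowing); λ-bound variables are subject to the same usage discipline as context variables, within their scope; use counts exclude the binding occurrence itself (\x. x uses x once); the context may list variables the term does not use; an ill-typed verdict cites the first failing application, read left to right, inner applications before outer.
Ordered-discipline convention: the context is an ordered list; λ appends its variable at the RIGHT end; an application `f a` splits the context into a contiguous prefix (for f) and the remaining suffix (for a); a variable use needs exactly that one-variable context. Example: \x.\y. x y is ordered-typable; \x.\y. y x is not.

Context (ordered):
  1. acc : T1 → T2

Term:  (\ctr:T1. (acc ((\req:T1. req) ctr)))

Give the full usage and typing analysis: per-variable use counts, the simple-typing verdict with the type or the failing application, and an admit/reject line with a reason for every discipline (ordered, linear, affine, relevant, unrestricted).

use counts: acc: 1; ctr [bound]: 1; req [bound]: 1
left-to-right use order: acc, req, ctr
typing: well-typed — term : T1 → T2
ordered: ✓, single-use (acc, ctr, req), ordered derivation ok
linear: ✓, exactly-once usage across acc, ctr, req
affine: ✓, none of acc, ctr, req used more than once
relevant: ✓, none of acc, ctr, req goes unused
unrestricted: ✓, simply typable at T1 → T2; W, C, E all held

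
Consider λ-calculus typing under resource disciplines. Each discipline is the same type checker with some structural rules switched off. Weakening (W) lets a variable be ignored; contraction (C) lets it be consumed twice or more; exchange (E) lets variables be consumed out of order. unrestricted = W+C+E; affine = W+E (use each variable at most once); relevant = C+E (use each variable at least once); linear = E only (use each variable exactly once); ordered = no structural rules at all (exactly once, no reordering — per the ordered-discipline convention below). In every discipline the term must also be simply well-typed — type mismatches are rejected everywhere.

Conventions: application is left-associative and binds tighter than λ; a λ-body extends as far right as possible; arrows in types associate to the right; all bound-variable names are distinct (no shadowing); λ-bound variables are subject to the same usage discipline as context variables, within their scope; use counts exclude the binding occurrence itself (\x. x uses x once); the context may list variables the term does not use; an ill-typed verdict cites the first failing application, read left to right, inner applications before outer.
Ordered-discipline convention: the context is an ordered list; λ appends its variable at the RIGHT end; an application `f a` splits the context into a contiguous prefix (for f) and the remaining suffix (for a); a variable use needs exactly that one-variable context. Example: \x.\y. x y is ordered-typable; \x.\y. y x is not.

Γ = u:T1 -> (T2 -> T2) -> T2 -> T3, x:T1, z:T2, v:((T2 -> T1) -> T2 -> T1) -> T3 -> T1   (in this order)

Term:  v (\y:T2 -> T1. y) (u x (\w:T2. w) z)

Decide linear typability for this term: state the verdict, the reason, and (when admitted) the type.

yes — exactly-once usage across u, x, z, v, y, w; term : T1
use counts: u: 1×, x: 1×, z: 1×, v: 1×, y [bound]: 1×, w [bound]: 1×
use order (left to right): v, y, u, x, w, z
typing: ✓ — T1
all disciplines: ordered ✗, linear ✓, affine ✓, relevant ✓, unrestricted ✓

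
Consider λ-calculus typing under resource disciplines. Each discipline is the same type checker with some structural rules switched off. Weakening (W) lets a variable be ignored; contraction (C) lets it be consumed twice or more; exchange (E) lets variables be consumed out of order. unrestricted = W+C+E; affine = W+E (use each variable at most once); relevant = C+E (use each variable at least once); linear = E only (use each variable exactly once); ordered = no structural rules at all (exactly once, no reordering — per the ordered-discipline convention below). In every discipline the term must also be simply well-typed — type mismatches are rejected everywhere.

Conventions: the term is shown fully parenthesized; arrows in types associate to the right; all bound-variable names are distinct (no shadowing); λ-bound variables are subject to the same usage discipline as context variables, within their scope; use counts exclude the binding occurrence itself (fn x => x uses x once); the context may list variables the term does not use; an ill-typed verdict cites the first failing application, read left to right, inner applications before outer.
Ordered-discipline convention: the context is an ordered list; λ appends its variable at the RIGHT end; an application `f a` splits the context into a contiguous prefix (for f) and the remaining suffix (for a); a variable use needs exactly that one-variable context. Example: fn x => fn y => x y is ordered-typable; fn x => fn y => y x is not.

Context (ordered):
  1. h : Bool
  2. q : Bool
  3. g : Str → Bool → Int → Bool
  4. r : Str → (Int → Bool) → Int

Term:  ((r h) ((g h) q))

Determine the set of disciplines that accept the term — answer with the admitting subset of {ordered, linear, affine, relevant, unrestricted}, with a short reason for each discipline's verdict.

admitted in: none
usage: h: 2, q: 1, g: 1, r: 1
order of uses: r, h, g, h, q
typing: ill-typed: an application expects Str but receives Bool
ordered ✗ (a type mismatch blocks all five)
linear ✗ (the type mismatch rejects it)
affine ✗ (not simply typable)
relevant ✗ (fails simple typing)
unrestricted ✗ (a type mismatch blocks all five)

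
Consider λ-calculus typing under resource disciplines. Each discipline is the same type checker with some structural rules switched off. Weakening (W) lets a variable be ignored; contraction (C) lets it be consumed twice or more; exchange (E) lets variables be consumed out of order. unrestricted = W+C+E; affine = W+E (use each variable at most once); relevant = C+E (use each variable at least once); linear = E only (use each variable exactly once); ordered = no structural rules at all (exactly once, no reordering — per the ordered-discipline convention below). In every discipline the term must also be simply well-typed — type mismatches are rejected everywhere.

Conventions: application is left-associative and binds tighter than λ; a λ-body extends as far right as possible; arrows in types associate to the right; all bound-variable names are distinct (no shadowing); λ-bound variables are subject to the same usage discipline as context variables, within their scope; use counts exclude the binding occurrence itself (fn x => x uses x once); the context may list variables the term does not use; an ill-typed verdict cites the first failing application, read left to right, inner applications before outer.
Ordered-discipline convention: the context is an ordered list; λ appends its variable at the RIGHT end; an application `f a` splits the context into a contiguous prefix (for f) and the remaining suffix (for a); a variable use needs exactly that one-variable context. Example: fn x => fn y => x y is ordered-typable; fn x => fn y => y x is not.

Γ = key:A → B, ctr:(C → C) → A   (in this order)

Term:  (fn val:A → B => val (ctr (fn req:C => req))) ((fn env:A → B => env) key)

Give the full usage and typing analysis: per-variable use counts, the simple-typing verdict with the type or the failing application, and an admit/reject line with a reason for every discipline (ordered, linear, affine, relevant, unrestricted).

variable uses: key=1, ctr=1, val (bound)=1, req (bound)=1, env (bound)=1
left-to-right use order: val, ctr, req, env, key
typing: ✓ — B
ordered: ✗, needs exchange: uses follow val, ctr, req, env, key
linear: ✓, key, ctr, val, req, env: one use apiece
affine: ✓, at most one use each (key, ctr, val, req, env)
relevant: ✓, key, ctr, val, req, env: all used, weakening unneeded
unrestricted: ✓, typability at B is all that's needed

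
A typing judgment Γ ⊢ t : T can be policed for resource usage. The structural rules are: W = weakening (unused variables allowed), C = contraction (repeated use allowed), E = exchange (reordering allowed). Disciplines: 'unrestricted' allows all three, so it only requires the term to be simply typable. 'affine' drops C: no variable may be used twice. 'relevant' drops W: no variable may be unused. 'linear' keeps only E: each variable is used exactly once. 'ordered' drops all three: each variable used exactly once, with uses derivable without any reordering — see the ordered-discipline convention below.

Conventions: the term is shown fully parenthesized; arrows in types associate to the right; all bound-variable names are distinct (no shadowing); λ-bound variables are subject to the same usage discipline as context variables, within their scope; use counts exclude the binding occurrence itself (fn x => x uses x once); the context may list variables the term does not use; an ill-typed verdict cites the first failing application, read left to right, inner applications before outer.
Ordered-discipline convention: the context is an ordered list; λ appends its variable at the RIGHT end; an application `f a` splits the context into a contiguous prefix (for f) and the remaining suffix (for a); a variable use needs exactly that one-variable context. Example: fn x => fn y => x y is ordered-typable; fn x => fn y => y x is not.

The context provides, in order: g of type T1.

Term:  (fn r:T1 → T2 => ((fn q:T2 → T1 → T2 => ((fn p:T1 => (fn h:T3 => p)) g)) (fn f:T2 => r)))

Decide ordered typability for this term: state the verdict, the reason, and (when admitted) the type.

no — unused: q, h, f — weakening required
counts: g ×1; r [bound] ×1; q [bound] ×0; p [bound] ×1; h [bound] ×0; f [bound] ×0
use order (left to right): p, g, r
typing: well-typed at (T1 → T2) → T3 → T1
per-discipline verdicts: ordered ✗, linear ✗, affine ✓, relevant ✗, unrestricted ✓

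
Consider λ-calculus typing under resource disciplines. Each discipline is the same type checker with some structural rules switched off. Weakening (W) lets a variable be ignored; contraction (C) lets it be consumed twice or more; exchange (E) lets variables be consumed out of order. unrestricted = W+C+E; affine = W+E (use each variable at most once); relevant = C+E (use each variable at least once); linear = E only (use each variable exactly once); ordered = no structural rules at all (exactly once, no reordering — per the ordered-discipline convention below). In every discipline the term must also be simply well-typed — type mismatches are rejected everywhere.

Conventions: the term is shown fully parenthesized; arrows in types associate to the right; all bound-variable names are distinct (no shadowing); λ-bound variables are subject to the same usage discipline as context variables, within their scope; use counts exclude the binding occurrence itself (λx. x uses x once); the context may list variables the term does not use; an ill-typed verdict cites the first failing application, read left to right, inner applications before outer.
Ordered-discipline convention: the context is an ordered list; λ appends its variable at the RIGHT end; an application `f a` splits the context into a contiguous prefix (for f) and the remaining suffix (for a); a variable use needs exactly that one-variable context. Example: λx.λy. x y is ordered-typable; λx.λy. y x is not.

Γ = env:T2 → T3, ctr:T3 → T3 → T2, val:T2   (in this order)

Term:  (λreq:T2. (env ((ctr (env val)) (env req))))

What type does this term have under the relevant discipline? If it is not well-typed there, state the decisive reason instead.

term : T2 → T3
usage: env ×3, ctr ×1, val ×1, req (bound) ×1
use order (left to right): env, ctr, env, val, env, req
typing: ✓ — T2 → T3
per-discipline verdicts: ordered ✗, linear ✗, affine ✗, relevant ✓, unrestricted ✓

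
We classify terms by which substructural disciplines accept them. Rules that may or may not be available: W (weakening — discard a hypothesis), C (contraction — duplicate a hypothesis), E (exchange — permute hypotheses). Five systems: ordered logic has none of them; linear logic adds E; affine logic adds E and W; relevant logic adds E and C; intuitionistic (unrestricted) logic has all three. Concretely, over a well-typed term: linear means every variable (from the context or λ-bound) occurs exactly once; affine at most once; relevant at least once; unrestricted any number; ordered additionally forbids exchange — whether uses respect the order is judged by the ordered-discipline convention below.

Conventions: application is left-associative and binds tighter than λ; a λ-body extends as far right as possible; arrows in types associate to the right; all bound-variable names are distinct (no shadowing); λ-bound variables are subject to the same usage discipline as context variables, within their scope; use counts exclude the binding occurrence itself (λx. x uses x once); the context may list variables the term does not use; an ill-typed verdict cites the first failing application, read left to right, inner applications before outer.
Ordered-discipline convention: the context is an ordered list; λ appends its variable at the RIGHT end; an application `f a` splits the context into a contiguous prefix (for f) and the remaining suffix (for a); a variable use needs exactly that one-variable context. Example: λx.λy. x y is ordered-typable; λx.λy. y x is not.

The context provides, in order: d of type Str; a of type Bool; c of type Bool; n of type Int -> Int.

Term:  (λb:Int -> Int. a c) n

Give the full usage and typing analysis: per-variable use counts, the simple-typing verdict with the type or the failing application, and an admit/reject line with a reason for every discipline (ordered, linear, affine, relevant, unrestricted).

counts: d: 0×, a: 1×, c: 1×, n: 1×, b (λ-bound): 0×
use order (left to right): a, c, n
typing: ill-typed: applying a non-function (Bool)
ordered: ✗, the type mismatch rejects it
linear: ✗, not simply typable
affine: ✗, fails simple typing
relevant: ✗, a type mismatch blocks all five
unrestricted: ✗, the type mismatch rejects it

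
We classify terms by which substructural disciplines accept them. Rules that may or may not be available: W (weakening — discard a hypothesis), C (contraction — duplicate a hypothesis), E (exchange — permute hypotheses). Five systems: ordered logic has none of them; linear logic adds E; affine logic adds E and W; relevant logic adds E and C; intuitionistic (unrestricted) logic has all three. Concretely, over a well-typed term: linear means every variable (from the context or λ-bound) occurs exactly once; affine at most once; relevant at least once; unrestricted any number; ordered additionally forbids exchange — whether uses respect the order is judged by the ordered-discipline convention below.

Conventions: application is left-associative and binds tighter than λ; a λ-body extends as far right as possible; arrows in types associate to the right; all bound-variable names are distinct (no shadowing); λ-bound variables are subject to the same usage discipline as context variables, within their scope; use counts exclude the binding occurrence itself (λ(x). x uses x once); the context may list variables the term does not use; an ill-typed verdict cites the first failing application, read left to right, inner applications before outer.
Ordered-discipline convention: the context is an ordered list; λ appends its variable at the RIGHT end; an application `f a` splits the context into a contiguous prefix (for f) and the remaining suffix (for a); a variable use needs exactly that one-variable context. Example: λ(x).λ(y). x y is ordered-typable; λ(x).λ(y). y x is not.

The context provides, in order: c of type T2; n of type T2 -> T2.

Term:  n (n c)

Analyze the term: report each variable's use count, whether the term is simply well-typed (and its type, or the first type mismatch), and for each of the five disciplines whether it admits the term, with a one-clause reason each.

use counts: c ×1; n ×2
left-to-right use order: n, n, c
typing: the term checks, with type T2
ordered: ✗ — n ×2 used more than once (contraction)
linear: ✗ — n ×2 used more than once (contraction)
affine: ✗ — n ×2 used more than once (contraction)
relevant: ✓ — c, n: all used, weakening unneeded
unrestricted: ✓ — typability at T2 is all that's needed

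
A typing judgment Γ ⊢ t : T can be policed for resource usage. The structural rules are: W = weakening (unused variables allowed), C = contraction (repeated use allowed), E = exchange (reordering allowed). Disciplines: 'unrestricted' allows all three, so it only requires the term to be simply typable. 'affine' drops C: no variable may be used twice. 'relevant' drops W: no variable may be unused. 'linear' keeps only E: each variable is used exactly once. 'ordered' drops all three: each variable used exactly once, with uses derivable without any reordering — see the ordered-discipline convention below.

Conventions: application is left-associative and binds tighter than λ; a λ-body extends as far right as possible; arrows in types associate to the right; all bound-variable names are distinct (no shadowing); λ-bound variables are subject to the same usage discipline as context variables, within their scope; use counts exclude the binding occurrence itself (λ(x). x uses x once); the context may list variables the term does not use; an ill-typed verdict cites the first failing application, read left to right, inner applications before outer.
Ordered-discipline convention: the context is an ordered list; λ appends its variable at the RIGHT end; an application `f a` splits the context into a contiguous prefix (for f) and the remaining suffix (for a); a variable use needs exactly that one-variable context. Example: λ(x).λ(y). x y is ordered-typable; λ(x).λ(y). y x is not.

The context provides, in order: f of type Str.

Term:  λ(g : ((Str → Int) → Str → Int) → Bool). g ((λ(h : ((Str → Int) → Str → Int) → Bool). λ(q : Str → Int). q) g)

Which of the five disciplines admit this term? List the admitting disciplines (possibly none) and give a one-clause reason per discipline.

admitted in: unrestricted
usage: f ×0, g [bound] ×2, h [bound] ×0, q [bound] ×1
uses in reading order: g, q, g
typing: the term checks, with type (((Str → Int) → Str → Int) → Bool) → Bool
ordered: ✗ — needs contraction — g ×2; unused: f, h — weakening required
linear: ✗ — needs contraction — g ×2; unused: f, h — weakening required
affine: ✗ — needs contraction — g ×2
relevant: ✗ — unused: f, h — weakening required
unrestricted: ✓ — simply typable at (((Str → Int) → Str → Int) → Bool) → Bool; W, C, E all held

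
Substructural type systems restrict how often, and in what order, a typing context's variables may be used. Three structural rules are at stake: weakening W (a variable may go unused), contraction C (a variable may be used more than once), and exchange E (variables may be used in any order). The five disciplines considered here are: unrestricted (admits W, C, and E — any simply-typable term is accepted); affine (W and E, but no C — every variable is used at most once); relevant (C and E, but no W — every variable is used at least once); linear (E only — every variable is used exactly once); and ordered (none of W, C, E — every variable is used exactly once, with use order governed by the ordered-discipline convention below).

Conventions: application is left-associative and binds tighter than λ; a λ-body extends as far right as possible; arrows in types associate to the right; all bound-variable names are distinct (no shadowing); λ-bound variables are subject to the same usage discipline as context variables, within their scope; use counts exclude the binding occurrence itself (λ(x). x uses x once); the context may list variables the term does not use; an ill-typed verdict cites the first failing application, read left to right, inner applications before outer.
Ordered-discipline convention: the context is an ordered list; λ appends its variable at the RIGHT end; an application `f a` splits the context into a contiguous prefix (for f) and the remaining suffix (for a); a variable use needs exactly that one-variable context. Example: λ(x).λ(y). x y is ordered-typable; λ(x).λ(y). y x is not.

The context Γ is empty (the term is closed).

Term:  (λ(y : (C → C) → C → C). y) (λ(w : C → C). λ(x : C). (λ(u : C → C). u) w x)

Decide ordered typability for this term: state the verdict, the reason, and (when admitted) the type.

yes — y, w, x, u once each; derivable with no W/C/E; term : (C → C) → C → C
usage: y (bound): 1×, w (bound): 1×, x (bound): 1×, u (bound): 1×
uses in reading order: y, u, w, x
typing: well-typed — term : (C → C) → C → C
across the five disciplines: ordered ✓ | linear ✓ | affine ✓ | relevant ✓ | unrestricted ✓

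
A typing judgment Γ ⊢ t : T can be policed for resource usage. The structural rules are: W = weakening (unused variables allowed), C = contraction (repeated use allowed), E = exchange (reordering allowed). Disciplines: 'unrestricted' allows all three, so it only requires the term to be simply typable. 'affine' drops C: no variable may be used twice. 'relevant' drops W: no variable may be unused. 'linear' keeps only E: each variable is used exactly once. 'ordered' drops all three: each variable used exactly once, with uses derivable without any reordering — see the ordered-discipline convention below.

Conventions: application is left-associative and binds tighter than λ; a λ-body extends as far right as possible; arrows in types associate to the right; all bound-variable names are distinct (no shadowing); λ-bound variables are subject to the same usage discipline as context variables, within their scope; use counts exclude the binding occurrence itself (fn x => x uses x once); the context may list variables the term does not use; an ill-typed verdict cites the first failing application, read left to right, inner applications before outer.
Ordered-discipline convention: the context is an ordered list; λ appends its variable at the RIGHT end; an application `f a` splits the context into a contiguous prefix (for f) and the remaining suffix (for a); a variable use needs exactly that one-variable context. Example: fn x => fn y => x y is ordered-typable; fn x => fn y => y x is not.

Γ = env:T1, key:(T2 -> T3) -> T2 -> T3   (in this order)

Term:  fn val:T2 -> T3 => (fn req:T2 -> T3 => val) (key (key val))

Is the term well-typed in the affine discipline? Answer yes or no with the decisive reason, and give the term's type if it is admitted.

no — key ×2, val ×2 used more than once (contraction)
usage: env: 0, key: 2, val (bound): 2, req (bound): 0
left-to-right use order: val, key, key, val
typing: the term checks, with type (T2 -> T3) -> T2 -> T3
all disciplines: ordered ✗; linear ✗; affine ✗; relevant ✗; unrestricted ✓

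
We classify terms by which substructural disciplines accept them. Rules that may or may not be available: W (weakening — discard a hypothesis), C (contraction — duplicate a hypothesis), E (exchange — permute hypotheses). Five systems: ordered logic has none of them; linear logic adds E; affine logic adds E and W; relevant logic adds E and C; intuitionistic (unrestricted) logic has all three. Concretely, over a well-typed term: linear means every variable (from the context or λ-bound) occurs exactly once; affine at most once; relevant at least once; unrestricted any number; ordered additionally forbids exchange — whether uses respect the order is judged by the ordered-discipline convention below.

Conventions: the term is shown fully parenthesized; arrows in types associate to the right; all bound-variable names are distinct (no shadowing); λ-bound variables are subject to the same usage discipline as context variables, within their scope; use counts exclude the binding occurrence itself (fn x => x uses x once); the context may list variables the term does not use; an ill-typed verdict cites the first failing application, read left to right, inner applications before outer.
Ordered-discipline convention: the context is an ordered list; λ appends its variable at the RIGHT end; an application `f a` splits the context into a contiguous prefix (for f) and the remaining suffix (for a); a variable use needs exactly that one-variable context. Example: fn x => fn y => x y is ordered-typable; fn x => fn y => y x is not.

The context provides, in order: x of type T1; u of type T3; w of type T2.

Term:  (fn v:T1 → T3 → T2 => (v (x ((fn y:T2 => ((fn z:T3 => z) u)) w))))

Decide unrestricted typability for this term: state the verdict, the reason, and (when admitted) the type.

no — the type mismatch rejects it
counts: x: 1, u: 1, w: 1, v (bound): 1, y (bound): 0, z (bound): 1
uses in reading order: v, x, z, u, w
typing: ill-typed: can't apply a value of type T1
summary: ordered ✗, linear ✗, affine ✗, relevant ✗, unrestricted ✗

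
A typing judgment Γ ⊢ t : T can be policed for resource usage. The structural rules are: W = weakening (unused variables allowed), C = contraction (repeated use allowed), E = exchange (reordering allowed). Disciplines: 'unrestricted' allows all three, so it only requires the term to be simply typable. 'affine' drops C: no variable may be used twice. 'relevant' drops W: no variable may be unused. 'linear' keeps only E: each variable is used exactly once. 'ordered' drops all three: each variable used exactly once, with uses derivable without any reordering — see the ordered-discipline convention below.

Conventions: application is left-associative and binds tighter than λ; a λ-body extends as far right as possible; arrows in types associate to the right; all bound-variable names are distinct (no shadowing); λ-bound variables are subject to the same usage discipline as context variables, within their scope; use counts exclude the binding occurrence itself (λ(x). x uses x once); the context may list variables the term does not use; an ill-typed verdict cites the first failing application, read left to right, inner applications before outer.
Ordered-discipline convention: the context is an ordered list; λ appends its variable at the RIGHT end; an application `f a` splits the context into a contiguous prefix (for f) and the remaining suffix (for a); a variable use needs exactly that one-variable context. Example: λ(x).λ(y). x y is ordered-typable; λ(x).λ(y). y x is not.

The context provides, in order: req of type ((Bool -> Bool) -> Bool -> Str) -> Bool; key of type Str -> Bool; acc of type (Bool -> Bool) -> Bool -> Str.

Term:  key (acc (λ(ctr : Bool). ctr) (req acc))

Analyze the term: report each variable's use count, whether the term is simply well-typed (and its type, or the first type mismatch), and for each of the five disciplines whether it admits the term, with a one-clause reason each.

variable uses: req: 1; key: 1; acc: 2; ctr (λ-bound): 1
uses in reading order: key, acc, ctr, req, acc
typing: well-typed at Bool
ordered: ✗, uses contraction: acc ×2
linear: ✗, uses contraction: acc ×2
affine: ✗, uses contraction: acc ×2
relevant: ✓, at least one use each (req, key, acc, ctr)
unrestricted: ✓, simply typable at Bool; W, C, E all held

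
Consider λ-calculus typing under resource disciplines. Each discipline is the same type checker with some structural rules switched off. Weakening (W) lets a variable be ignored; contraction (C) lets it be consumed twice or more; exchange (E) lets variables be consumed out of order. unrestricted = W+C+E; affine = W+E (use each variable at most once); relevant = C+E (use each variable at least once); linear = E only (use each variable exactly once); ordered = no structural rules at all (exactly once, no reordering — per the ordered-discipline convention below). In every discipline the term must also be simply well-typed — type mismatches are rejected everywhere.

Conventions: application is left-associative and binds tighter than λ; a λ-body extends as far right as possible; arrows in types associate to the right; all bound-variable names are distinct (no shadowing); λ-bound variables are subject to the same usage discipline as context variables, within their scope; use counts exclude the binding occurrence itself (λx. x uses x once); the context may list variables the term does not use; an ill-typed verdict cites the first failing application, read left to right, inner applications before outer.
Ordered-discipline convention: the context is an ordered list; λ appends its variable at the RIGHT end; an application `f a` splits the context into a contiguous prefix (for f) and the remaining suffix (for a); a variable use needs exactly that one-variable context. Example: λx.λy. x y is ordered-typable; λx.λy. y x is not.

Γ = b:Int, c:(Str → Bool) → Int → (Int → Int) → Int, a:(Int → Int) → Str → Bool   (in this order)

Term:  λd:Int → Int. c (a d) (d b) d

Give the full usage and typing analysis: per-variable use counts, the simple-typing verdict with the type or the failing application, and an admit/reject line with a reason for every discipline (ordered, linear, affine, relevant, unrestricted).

usage: b: 1, c: 1, a: 1, d (λ-bound): 3
left-to-right use order: c, a, d, d, b, d
typing: ✓ — (Int → Int) → Int
ordered ✗ (needs contraction — d ×3)
linear ✗ (needs contraction — d ×3)
affine ✗ (needs contraction — d ×3)
relevant ✓ (every one of b, c, a, d appears)
unrestricted ✓ (well-typed at (Int → Int) → Int; no restrictions here)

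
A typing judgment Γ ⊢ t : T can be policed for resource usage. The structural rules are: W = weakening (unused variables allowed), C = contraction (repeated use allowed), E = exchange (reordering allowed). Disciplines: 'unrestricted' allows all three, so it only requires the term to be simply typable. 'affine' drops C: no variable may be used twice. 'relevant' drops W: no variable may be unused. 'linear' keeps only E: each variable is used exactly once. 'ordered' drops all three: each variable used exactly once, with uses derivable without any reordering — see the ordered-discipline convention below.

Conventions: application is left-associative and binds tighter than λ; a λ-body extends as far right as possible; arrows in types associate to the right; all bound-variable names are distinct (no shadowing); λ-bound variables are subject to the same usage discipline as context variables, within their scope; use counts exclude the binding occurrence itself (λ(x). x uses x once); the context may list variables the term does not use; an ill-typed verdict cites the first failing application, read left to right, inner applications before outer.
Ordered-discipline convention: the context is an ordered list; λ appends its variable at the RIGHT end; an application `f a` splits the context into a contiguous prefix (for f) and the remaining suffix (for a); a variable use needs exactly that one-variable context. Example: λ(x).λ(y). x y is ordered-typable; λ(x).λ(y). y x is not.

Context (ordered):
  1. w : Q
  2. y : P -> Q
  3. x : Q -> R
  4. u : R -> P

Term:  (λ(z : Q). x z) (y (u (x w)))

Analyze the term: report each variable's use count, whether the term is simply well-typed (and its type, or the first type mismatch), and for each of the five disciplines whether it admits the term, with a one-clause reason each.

counts: w=1, y=1, x=2, u=1, z [bound]=1
order of uses: x, z, y, u, x, w
typing: well-typed at R
ordered ✗ (uses contraction: x ×2)
linear ✗ (uses contraction: x ×2)
affine ✗ (uses contraction: x ×2)
relevant ✓ (w, y, x, u, z: all used, weakening unneeded)
unrestricted ✓ (typability at R is all that's needed)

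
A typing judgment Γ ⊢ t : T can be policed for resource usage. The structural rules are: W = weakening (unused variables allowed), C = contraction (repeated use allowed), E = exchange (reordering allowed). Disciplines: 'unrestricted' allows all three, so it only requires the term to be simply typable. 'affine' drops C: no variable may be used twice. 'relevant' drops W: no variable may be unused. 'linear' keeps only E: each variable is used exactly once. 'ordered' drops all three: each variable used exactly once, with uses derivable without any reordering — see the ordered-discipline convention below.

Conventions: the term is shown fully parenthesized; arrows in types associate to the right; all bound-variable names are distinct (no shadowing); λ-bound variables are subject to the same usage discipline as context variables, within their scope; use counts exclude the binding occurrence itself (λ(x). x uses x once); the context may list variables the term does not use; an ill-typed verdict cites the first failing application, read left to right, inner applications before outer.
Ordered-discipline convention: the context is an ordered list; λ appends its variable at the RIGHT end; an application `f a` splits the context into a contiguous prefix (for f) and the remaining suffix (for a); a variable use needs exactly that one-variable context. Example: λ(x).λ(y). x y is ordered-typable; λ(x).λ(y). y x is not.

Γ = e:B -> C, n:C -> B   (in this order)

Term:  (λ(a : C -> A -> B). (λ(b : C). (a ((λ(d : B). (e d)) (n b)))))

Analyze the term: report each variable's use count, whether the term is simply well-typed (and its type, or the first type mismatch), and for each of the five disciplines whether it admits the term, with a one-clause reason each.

usage: e ×1, n ×1, a (λ-bound) ×1, b (λ-bound) ×1, d (λ-bound) ×1
order of uses: a, e, d, n, b
typing: the term checks, with type (C -> A -> B) -> C -> A -> B
ordered ✗ (use order a, e, d, n, b needs exchange)
linear ✓ (e, n, a, b, d: one use apiece)
affine ✓ (none of e, n, a, b, d used more than once)
relevant ✓ (every one of e, n, a, b, d appears)
unrestricted ✓ (well-typed at (C -> A -> B) -> C -> A -> B; no restrictions here)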